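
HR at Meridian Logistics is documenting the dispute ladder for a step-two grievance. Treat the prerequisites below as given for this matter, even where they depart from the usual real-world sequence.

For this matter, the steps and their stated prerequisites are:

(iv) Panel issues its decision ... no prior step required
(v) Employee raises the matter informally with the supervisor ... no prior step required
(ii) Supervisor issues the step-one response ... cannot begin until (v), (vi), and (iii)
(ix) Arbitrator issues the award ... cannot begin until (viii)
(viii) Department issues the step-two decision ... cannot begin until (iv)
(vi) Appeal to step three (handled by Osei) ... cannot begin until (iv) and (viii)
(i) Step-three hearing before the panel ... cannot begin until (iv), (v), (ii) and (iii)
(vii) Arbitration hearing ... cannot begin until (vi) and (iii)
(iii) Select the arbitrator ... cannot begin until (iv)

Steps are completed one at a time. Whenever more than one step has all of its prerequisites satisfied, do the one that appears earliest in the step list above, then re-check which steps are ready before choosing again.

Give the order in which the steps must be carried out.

(iv) and (v) have no prerequisites; (iv) is listed earlier, so (iv) is first.
(viii) and (iii) now also ready, so the ready set is {(v), (viii), (iii)}; (v) is listed earlier → (v).
Ready: (viii) and (iii). (viii) is listed earlier → (viii).
(ix) and (vi) now also ready, so the ready set is {(ix), (vi), (iii)}; (ix) is listed earlier → (ix).
Now (vi) and (iii) have their prerequisites met. (vi) is listed earlier, so (vi) next.
(iii) is the only step now ready → (iii).
(ii) and (vii) are both available; (ii) is listed earlier → (ii).
(i) now also ready, so the ready set is {(i), (vii)}; (i) is listed earlier → (i).
That leaves (vii) as the only ready step → (vii).

(iv) (v) (viii) (ix) (vi) (iii) (ii) (i) (vii)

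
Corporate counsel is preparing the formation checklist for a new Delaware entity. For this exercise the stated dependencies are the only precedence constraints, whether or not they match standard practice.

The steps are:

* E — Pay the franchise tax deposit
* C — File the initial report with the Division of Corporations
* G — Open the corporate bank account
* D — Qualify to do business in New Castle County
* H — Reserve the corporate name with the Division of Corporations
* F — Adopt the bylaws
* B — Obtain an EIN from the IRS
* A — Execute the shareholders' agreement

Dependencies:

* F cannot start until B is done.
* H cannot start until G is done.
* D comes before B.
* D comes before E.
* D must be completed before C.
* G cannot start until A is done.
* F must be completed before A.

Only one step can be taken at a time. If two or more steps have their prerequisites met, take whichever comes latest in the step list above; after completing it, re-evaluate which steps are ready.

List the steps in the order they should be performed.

D is the only step with nothing outstanding, so it goes first.
B, C and E are all available; B is listed later → B.
F now also ready, so the ready set is {F, C, E}; F is listed later → F.
A, C and E are all available; A is listed later → A.
G, C and E are all available; G is listed later → G.
H now also ready, so the ready set is {H, C, E}; H is listed later → H.
Now C and E have their prerequisites met. C is listed later, so C next.
E is the only step now ready → E.

D, B, F, A, G, H, C, E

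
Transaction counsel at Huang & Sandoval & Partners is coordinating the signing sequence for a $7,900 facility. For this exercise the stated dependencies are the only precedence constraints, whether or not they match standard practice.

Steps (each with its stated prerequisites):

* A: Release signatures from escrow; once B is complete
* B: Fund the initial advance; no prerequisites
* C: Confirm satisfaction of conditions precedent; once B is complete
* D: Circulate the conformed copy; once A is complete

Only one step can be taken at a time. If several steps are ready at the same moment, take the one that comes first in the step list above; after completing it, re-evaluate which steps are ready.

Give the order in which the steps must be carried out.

B A C D

Only B has no prerequisites, so it is first.
Now A and C have their prerequisites met. A is listed earlier, so A next.
D now also ready, so the ready set is {C, D}; C is listed earlier → C.
D needed A, now all done → D.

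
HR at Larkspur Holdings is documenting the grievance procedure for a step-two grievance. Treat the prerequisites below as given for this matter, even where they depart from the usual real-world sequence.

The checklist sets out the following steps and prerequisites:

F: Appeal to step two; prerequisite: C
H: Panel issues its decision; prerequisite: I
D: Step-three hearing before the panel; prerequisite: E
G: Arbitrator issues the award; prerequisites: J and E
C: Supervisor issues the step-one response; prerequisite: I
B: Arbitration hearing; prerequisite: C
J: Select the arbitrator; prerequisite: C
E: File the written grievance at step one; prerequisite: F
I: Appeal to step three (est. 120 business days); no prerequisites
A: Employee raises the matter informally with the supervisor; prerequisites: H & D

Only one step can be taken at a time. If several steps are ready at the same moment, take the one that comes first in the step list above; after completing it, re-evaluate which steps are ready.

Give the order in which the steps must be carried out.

I → H → C → F → B → J → E → D → G → A

Only I has no prerequisites, so it is first.
Ready: H and C. H is listed earlier → H.
C needed I, now all done → C.
F, B and J are all available; F is listed earlier → F.
E now also ready, so the ready set is {B, J, E}; B is listed earlier → B.
Ready: J and E. J is listed earlier → J.
E needed F, now all done → E.
Now D and G have their prerequisites met. D is listed earlier, so D next.
G and A are both available; G is listed earlier → G.
A is the only step now ready → A.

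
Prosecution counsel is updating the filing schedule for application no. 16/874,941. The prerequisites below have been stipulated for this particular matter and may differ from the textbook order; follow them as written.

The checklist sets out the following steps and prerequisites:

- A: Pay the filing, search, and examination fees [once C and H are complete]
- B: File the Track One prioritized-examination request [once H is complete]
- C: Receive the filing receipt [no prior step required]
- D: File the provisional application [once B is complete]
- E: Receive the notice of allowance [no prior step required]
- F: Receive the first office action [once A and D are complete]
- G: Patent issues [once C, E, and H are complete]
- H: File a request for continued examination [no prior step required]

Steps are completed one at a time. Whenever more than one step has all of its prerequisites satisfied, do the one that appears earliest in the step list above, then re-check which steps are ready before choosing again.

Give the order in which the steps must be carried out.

Nothing is required for C, E and H. C is listed earlier → C first.
Ready: E and H. E is listed earlier → E.
H is the only step now ready → H.
Now A, B and G have their prerequisites met. A is listed earlier, so A next.
Ready: B and G. B is listed earlier → B.
Ready: D and G. D is listed earlier → D.
F now also ready, so the ready set is {F, G}; F is listed earlier → F.
That leaves G as the only ready step → G.

C → E → H → A → B → D → F → G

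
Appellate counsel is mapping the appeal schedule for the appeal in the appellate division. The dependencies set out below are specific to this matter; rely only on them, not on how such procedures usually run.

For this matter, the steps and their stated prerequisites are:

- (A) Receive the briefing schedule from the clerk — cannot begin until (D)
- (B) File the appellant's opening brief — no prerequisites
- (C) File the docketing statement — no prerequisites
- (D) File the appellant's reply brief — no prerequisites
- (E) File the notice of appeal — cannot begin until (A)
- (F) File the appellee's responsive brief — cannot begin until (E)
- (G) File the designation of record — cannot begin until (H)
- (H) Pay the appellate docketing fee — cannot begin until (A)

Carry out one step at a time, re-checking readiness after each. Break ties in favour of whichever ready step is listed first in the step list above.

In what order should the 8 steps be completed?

(B) (C) (D) (A) (E) (F) (H) (G)

Nothing is required for (B), (C) and (D). (B) is listed earlier → (B) first.
(C) and (D) are both available; (C) is listed earlier → (C).
(D) is the only step now ready → (D).
(A) needed (D), now all done → (A).
Ready: (E) and (H). (E) is listed earlier → (E).
(F) and (H) are both available; (F) is listed earlier → (F).
That leaves (H) as the only ready step → (H).
Next only (G) has its prerequisites met → (G).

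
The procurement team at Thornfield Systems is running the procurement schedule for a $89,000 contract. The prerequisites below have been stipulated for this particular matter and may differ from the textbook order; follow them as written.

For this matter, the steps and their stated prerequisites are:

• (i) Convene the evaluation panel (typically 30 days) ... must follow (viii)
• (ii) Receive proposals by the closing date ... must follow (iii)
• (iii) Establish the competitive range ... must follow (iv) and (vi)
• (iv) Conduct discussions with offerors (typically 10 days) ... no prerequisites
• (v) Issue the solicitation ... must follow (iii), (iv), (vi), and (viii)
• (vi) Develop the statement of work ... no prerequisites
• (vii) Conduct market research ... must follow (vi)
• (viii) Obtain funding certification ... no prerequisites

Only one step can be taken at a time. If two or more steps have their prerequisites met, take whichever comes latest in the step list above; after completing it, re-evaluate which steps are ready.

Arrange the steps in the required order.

(viii), (vi) and (iv) have no prerequisites; (viii) is listed later, so (viii) is first.
(i) now also ready, so the ready set is {(vi), (iv), (i)}; (vi) is listed later → (vi).
(vii), (iv) and (i) are all available; (vii) is listed later → (vii).
Ready: (iv) and (i). (iv) is listed later → (iv).
(iii) now also ready, so the ready set is {(iii), (i)}; (iii) is listed later → (iii).
Now (v), (ii) and (i) have their prerequisites met. (v) is listed later, so (v) next.
Now (ii) and (i) have their prerequisites met. (ii) is listed later, so (ii) next.
That leaves (i) as the only ready step → (i).

(viii), (vi), (vii), (iv), (iii), (v), (ii), (i)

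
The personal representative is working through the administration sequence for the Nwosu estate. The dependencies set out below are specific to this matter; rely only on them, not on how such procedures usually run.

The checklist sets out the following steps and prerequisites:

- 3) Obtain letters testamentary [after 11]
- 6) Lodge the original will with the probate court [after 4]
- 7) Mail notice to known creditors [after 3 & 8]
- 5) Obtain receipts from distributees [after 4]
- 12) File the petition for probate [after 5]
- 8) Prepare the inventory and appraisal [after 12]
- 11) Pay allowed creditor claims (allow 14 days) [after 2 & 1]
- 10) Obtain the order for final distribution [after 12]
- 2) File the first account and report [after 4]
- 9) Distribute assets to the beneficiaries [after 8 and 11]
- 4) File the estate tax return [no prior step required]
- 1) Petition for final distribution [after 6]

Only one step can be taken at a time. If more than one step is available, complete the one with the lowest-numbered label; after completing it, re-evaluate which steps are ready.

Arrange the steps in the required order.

Only 4 has no prerequisites, so it is first.
2, 5 and 6 are all available; 2 has the earlier label → 2.
Ready: 5 and 6. 5 has the earlier label → 5.
12 now also ready, so the ready set is {6, 12}; 6 has the earlier label → 6.
1 now also ready, so the ready set is {1, 12}; 1 has the earlier label → 1.
11 now also ready, so the ready set is {11, 12}; 11 has the earlier label → 11.
Ready: 3 and 12. 3 has the earlier label → 3.
12 is the only step now ready → 12.
8 and 10 are both available; 8 has the earlier label → 8.
7, 9 and 10 are all available; 7 has the earlier label → 7.
9 and 10 are both available; 9 has the earlier label → 9.
Next only 10 has its prerequisites met → 10.

4 → 2 → 5 → 6 → 1 → 11 → 3 → 12 → 8 → 7 → 9 → 10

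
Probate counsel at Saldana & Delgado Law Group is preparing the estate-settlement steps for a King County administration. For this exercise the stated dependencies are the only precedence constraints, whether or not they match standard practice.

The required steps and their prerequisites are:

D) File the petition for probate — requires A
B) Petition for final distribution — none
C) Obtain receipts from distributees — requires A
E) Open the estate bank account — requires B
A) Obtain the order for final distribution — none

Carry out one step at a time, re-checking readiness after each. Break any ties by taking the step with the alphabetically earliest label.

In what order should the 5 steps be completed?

A and B have no prerequisites; A has the earlier label, so A is first.
C and D now also ready, so the ready set is {B, C, D}; B has the earlier label → B.
E now also ready, so the ready set is {C, D, E}; C has the earlier label → C.
D and E are both available; D has the earlier label → D.
E needed B, now all done → E.

A B C D E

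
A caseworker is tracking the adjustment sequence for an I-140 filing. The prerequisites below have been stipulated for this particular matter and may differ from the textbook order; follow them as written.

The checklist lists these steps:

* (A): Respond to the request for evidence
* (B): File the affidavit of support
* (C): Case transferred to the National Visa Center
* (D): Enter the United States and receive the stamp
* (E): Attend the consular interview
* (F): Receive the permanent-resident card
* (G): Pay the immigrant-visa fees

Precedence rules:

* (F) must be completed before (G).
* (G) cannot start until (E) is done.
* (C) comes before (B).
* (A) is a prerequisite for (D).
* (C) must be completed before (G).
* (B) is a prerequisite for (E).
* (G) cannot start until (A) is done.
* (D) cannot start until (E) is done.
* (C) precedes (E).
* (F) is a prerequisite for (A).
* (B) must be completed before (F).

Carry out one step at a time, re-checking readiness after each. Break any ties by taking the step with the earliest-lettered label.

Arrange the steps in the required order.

(C), (B), (E), (F), (A), (D), (G)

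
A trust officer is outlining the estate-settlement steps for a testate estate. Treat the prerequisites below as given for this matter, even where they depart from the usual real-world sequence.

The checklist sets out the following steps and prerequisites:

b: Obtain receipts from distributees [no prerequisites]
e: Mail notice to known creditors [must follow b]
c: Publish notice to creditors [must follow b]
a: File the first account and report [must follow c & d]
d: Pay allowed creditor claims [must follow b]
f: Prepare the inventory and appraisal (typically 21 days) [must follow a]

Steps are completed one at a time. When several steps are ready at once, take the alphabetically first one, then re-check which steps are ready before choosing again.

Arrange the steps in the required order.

b, c, d, a, e, f

Only b has no prerequisites, so it is first.
Ready: c, d and e. c has the earlier label → c.
Now d and e have their prerequisites met. d has the earlier label, so d next.
a now also ready, so the ready set is {a, e}; a has the earlier label → a.
f now also ready, so the ready set is {e, f}; e has the earlier label → e.
f needed a, now all done → f.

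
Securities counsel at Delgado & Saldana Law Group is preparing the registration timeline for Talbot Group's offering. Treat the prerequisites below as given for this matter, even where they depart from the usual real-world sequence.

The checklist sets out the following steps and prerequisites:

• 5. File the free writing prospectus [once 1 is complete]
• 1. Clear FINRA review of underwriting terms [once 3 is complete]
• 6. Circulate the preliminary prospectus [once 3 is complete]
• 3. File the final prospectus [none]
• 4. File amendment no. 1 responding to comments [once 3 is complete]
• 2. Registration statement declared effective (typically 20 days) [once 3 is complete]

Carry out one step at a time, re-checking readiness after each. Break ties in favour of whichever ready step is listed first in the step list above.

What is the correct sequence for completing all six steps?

Only 3 has no prerequisites, so it is first.
1, 6, 4 and 2 are all available; 1 is listed earlier → 1.
5 now also ready, so the ready set is {5, 6, 4, 2}; 5 is listed earlier → 5.
6, 4 and 2 are all available; 6 is listed earlier → 6.
Ready: 4 and 2. 4 is listed earlier → 4.
2 is the only step now ready → 2.

3 → 1 → 5 → 6 → 4 → 2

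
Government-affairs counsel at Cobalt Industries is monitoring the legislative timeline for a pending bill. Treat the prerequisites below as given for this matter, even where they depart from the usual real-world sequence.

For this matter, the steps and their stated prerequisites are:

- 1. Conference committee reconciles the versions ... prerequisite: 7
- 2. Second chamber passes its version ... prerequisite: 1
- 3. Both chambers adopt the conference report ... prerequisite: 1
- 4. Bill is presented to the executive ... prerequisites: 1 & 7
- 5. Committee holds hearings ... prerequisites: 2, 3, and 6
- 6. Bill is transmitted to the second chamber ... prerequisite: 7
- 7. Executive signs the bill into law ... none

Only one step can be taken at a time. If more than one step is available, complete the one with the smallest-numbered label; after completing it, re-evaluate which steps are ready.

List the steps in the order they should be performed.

7 is the only step with nothing outstanding, so it goes first.
1 and 6 are both available; 1 has the earlier label → 1.
2, 3 and 4 now also ready, so the ready set is {2, 3, 4, 6}; 2 has the earlier label → 2.
Now 3, 4 and 6 have their prerequisites met. 3 has the earlier label, so 3 next.
4 and 6 are both available; 4 has the earlier label → 4.
That leaves 6 as the only ready step → 6.
5 needed 2, 3 and 6, now all done → 5.

7, 1, 2, 3, 4, 6, 5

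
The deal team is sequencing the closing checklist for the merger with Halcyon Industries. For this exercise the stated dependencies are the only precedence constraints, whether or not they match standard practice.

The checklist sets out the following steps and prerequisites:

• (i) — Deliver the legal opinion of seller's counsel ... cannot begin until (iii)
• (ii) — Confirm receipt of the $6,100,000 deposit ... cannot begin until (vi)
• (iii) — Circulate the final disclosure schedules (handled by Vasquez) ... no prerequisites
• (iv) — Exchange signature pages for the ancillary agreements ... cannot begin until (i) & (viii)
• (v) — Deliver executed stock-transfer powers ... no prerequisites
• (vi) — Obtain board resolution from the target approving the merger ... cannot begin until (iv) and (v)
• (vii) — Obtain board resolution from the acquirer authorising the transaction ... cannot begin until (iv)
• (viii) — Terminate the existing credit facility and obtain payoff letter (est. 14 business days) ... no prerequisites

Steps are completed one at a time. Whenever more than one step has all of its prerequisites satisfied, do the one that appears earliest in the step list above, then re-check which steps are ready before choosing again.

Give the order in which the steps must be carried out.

(iii) (i) (v) (viii) (iv) (vi) (ii) (vii)

(iii), (v) and (viii) have no prerequisites; (iii) is listed earlier, so (iii) is first.
Now (i), (v) and (viii) have their prerequisites met. (i) is listed earlier, so (i) next.
Now (v) and (viii) have their prerequisites met. (v) is listed earlier, so (v) next.
(viii) is the only step now ready → (viii).
Next only (iv) has its prerequisites met → (iv).
Now (vi) and (vii) have their prerequisites met. (vi) is listed earlier, so (vi) next.
(ii) and (vii) are both available; (ii) is listed earlier → (ii).
Next only (vii) has its prerequisites met → (vii).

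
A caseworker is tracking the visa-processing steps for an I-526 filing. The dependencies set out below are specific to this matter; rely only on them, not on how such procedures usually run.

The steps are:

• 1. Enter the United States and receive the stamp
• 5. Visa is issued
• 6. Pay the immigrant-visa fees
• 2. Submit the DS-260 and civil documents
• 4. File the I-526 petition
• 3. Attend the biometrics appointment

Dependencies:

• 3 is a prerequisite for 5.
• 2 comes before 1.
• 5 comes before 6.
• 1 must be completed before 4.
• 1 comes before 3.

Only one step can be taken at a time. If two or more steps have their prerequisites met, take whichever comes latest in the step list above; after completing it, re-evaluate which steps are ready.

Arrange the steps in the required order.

2 has no prerequisites → 2 first.
1 needed 2, now all done → 1.
Ready: 3 and 4. 3 is listed later → 3.
Now 4 and 5 have their prerequisites met. 4 is listed later, so 4 next.
5 is the only step now ready → 5.
6 needed 5, now all done → 6.

2, 1, 3, 4, 5, 6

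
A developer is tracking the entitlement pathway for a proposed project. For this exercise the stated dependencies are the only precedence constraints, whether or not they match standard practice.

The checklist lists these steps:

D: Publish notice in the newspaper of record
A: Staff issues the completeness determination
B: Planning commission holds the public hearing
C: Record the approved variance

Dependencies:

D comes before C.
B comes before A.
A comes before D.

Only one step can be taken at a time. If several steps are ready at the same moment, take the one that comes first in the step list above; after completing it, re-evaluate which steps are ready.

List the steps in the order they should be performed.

B, A, D, C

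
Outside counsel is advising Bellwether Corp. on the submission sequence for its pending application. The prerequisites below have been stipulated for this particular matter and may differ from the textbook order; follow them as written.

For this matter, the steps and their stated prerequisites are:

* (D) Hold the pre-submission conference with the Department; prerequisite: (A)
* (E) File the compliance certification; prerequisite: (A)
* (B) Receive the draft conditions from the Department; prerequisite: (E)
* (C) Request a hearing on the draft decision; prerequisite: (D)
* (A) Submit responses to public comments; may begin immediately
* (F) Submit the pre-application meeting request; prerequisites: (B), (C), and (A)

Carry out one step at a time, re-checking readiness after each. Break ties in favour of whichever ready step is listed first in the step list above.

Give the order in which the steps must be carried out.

Only (A) has no prerequisites, so it is first.
Ready: (D) and (E). (D) is listed earlier → (D).
(C) now also ready, so the ready set is {(E), (C)}; (E) is listed earlier → (E).
(B) now also ready, so the ready set is {(B), (C)}; (B) is listed earlier → (B).
(C) needed (D), now all done → (C).
That leaves (F) as the only ready step → (F).

(A) (D) (E) (B) (C) (F)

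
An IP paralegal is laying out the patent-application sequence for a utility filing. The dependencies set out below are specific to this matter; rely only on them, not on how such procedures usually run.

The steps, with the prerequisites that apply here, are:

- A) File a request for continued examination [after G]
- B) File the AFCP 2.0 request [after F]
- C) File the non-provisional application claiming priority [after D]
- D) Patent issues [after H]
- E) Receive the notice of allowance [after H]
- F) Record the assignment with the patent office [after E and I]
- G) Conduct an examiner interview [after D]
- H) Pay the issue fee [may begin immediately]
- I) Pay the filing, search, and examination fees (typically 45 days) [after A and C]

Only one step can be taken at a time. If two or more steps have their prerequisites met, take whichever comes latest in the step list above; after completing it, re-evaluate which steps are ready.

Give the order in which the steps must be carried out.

Only H has no prerequisites, so it is first.
Ready: E and D. E is listed later → E.
D needed H, now all done → D.
Now G and C have their prerequisites met. G is listed later, so G next.
A now also ready, so the ready set is {C, A}; C is listed later → C.
That leaves A as the only ready step → A.
I needed C and A, now all done → I.
Next only F has its prerequisites met → F.
B needed F, now all done → B.

H, E, D, G, C, A, I, F, B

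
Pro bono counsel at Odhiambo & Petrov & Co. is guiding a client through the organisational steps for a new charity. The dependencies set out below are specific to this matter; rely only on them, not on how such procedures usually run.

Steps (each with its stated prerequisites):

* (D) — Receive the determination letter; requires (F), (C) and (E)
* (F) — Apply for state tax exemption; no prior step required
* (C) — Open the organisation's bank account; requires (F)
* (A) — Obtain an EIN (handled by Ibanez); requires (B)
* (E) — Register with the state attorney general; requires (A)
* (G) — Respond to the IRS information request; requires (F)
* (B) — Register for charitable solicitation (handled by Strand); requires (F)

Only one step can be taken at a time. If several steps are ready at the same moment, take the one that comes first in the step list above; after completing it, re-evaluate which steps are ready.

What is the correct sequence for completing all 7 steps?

Only (F) has no prerequisites, so it is first.
(C), (G) and (B) are all available; (C) is listed earlier → (C).
(G) and (B) are both available; (G) is listed earlier → (G).
(B) needed (F), now all done → (B).
Next only (A) has its prerequisites met → (A).
(E) needed (A), now all done → (E).
Next only (D) has its prerequisites met → (D).

(F), (C), (G), (B), (A), (E), (D)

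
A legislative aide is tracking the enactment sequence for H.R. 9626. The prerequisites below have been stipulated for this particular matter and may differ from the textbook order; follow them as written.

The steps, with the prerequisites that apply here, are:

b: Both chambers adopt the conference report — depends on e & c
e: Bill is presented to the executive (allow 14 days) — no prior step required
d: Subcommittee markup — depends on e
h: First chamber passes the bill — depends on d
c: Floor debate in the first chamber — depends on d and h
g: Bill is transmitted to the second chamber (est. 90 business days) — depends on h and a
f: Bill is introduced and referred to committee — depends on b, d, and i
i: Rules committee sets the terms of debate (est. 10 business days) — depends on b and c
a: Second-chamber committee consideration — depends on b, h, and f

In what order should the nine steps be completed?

e, d, h, c, b, i, f, a, g

e is the only step with nothing outstanding, so it goes first.
That leaves d as the only ready step → d.
h is the only step now ready → h.
c needed d and h, now all done → c.
b needed e and c, now all done → b.
That leaves i as the only ready step → i.
f needed b, d and i, now all done → f.
a needed b, h and f, now all done → a.
That leaves g as the only ready step → g.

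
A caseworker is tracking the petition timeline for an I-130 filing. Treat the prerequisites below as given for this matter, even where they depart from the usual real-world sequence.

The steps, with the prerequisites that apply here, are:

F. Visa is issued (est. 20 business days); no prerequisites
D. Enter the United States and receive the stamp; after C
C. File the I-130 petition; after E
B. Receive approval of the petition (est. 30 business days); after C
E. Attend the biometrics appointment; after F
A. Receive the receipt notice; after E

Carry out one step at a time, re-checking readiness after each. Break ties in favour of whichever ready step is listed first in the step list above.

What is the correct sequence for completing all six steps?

F → E → C → D → B → A

Only F has no prerequisites, so it is first.
E needed F, now all done → E.
Ready: C and A. C is listed earlier → C.
D and B now also ready, so the ready set is {D, B, A}; D is listed earlier → D.
Now B and A have their prerequisites met. B is listed earlier, so B next.
A is the only step now ready → A.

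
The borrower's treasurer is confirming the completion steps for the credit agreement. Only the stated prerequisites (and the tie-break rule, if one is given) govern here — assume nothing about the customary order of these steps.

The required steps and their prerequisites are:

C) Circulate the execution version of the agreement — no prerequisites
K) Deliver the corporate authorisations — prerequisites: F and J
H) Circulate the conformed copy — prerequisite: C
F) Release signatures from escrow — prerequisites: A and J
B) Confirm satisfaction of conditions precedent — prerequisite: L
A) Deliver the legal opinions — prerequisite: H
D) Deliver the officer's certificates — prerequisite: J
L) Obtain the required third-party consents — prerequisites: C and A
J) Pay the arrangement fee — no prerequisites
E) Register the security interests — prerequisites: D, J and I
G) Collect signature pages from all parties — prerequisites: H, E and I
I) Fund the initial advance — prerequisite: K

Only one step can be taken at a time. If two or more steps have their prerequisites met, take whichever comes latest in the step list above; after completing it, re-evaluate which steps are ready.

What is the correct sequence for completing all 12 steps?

J and C have no prerequisites; J is listed later, so J is first.
D now also ready, so the ready set is {D, C}; D is listed later → D.
Next only C has its prerequisites met → C.
H needed C, now all done → H.
A is the only step now ready → A.
Now L and F have their prerequisites met. L is listed later, so L next.
Ready: B and F. B is listed later → B.
F needed J and A, now all done → F.
Next only K has its prerequisites met → K.
I needed K, now all done → I.
Next only E has its prerequisites met → E.
G needed I, E and H, now all done → G.

J, D, C, H, A, L, B, F, K, I, E, G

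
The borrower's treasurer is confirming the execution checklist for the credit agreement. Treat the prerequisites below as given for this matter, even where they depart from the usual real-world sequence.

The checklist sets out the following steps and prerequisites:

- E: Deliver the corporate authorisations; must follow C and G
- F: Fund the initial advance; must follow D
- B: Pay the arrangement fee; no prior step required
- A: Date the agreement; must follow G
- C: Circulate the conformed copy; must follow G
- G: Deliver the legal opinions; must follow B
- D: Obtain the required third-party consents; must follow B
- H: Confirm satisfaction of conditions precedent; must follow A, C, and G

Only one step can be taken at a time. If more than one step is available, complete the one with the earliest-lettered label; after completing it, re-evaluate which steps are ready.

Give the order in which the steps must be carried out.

B, D, F, G, A, C, E, H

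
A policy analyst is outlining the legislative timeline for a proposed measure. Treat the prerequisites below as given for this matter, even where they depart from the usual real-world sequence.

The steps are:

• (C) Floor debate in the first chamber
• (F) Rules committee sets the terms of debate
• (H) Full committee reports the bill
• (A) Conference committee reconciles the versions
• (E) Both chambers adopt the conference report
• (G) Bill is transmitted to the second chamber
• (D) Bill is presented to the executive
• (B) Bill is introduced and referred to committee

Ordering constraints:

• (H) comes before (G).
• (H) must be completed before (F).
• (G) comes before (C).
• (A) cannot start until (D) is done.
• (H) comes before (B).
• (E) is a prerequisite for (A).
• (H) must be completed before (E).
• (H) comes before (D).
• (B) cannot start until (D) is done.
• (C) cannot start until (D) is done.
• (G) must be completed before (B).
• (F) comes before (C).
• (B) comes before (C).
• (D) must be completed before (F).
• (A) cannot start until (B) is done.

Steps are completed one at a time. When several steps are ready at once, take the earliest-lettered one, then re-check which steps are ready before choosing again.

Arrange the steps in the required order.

Only (H) has no prerequisites, so it is first.
(D), (E) and (G) are all available; (D) has the earlier label → (D).
(F) now also ready, so the ready set is {(E), (F), (G)}; (E) has the earlier label → (E).
Ready: (F) and (G). (F) has the earlier label → (F).
(G) needed (H), now all done → (G).
(B) is the only step now ready → (B).
(A) and (C) are both available; (A) has the earlier label → (A).
That leaves (C) as the only ready step → (C).

(H) (D) (E) (F) (G) (B) (A) (C)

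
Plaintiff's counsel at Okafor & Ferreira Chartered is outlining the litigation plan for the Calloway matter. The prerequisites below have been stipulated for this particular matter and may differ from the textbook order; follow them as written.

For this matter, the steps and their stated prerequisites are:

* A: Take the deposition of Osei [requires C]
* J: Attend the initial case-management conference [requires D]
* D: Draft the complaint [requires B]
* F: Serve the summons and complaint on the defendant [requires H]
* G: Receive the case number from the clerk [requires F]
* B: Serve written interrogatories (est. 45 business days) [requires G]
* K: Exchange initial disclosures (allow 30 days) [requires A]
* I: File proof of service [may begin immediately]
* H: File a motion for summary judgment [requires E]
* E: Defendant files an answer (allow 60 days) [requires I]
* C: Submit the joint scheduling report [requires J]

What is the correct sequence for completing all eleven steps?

Only I has no prerequisites, so it is first.
E needed I, now all done → E.
Next only H has its prerequisites met → H.
F needed H, now all done → F.
G is the only step now ready → G.
B is the only step now ready → B.
D needed B, now all done → D.
That leaves J as the only ready step → J.
C needed J, now all done → C.
A needed C, now all done → A.
That leaves K as the only ready step → K.

I, E, H, F, G, B, D, J, C, A, K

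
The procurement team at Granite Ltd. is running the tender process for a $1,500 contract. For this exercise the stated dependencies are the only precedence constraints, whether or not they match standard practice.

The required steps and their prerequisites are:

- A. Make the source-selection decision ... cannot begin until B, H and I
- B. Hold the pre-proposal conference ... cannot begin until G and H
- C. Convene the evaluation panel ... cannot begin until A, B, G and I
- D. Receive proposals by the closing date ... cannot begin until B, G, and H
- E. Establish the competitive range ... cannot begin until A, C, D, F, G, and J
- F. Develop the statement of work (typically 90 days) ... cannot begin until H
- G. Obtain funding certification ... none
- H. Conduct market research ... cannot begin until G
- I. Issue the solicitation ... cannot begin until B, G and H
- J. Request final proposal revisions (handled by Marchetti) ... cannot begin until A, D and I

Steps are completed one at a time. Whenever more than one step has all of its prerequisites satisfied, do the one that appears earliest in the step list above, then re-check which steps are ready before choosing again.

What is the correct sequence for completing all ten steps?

Only G has no prerequisites, so it is first.
H needed G, now all done → H.
Ready: B and F. B is listed earlier → B.
Now D, F and I have their prerequisites met. D is listed earlier, so D next.
Ready: F and I. F is listed earlier → F.
That leaves I as the only ready step → I.
A is the only step now ready → A.
C and J are both available; C is listed earlier → C.
J is the only step now ready → J.
E needed A, C, D, F, G and J, now all done → E.

G, H, B, D, F, I, A, C, J, E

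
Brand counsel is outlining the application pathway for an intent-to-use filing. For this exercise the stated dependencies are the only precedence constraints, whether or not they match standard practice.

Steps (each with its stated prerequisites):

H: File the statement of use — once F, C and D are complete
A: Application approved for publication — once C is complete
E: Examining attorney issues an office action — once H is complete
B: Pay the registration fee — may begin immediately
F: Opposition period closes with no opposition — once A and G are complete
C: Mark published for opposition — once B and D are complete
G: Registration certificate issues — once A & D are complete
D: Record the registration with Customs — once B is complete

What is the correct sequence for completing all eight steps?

Only B has no prerequisites, so it is first.
That leaves D as the only ready step → D.
That leaves C as the only ready step → C.
That leaves A as the only ready step → A.
That leaves G as the only ready step → G.
F needed A and G, now all done → F.
H needed F, C and D, now all done → H.
Next only E has its prerequisites met → E.

B → D → C → A → G → F → H → E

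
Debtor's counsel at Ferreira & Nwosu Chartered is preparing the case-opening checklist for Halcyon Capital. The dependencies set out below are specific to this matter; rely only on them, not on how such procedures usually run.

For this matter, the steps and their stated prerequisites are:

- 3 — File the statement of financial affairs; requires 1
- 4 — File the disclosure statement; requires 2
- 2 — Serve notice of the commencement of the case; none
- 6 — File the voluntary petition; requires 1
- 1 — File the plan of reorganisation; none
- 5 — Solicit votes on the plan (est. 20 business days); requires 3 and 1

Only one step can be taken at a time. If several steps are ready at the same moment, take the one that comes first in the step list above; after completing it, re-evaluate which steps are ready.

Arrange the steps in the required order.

2 4 1 3 6 5

Nothing is required for 2 and 1. 2 is listed earlier → 2 first.
4 now also ready, so the ready set is {4, 1}; 4 is listed earlier → 4.
That leaves 1 as the only ready step → 1.
Now 3 and 6 have their prerequisites met. 3 is listed earlier, so 3 next.
6 and 5 are both available; 6 is listed earlier → 6.
5 needed 3 and 1, now all done → 5.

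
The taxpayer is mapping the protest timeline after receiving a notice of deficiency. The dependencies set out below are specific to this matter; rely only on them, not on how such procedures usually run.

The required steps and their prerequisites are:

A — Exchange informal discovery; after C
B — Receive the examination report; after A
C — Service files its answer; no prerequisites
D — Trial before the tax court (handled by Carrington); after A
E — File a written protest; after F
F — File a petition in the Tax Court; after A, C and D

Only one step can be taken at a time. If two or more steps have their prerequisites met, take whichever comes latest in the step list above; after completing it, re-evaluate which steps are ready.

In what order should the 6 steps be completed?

Only C has no prerequisites, so it is first.
A needed C, now all done → A.
D and B are both available; D is listed later → D.
Ready: F and B. F is listed later → F.
Ready: E and B. E is listed later → E.
B needed A, now all done → B.

C, A, D, F, E, B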